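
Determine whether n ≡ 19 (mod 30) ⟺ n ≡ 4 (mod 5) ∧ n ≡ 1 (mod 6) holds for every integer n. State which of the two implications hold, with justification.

Forward direction. Suppose n ≡ 19 (mod 30); write n = 30j + 19. Since 5 ∣ 30, reducing mod 5 gives n ≡ 19 ≡ 4 (mod 5); since 6 ∣ 30, reducing mod 6 gives n ≡ 19 ≡ 1 (mod 6).

Converse. If n ≡ 4 (mod 5) and n ≡ 1 (mod 6), then by the Chinese remainder theorem n ≡ 19 (mod 30). This is exactly n ≡ 19 (mod 30).

Equivalent; both directions hold.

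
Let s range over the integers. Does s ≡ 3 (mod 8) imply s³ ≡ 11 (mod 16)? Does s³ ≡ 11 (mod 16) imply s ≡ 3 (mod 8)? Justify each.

(→) This fails: take s = 11. Then 11 ≡ 3 (mod 8), but 11³ = 1331 ≡ 3 (mod 16), not 11.

(←) Conversely, the residues r modulo 16 with r³ ≡ 11 (mod 16) are exactly {3}, and each is ≡ 3 (mod 8).

Not equivalent: only (⇐) holds.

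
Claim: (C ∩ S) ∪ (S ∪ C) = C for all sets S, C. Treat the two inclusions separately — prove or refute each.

The sets are not equal: only the reverse inclusion holds.

(⊆) This inclusion fails. Take S = {1}, C = ∅; then 1 ∈ (C ∩ S) ∪ (S ∪ C) but 1 ∉ C.

(⊇) Let x ∈ C. Then either x ∈ C and x ∉ S; or x ∈ S ∩ C. In each case x ∈ (C ∩ S) ∪ (S ∪ C), so C ⊆ (C ∩ S) ∪ (S ∪ C).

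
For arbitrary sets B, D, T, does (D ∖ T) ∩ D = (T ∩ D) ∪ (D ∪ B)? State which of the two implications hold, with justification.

Only the forward inclusion holds.

(⟹) Let x ∈ (D ∖ T) ∩ D. Then either x ∈ D and x ∉ B, T; or x ∈ B ∩ D and x ∉ T. In each case x ∈ (T ∩ D) ∪ (D ∪ B), so (D ∖ T) ∩ D ⊆ (T ∩ D) ∪ (D ∪ B).

(⟸) This inclusion fails. Take B = {1}, D = ∅, T = ∅; then 1 ∈ (T ∩ D) ∪ (D ∪ B) but 1 ∉ (D ∖ T) ∩ D.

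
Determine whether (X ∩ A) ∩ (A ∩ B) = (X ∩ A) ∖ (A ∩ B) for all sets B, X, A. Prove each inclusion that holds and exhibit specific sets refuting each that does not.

(⊆) This inclusion fails. Take B = {1}, X = {1}, A = {1}; then 1 ∈ (X ∩ A) ∩ (A ∩ B) but 1 ∉ (X ∩ A) ∖ (A ∩ B).

(⊇) This inclusion fails. Take B = ∅, X = {1}, A = {1}; then 1 ∈ (X ∩ A) ∖ (A ∩ B) but 1 ∉ (X ∩ A) ∩ (A ∩ B).

(⊆) fails and (⊇) fails.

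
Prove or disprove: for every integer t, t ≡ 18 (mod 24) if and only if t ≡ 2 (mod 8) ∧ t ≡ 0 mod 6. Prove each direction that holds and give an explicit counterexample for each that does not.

Both directions hold.

(⟹) Suppose t ≡ 18 (mod 24); write t = 24j + 18. Since 8 ∣ 24, reducing mod 8 gives t ≡ 18 ≡ 2 (mod 8); since 6 ∣ 24, reducing mod 6 gives t ≡ 18 ≡ 0 (mod 6).

(⟸) Conversely, if t ≡ 2 (mod 8) and t ≡ 0 (mod 6), then by the Chinese remainder theorem t ≡ 18 (mod 24). This is exactly t ≡ 18 (mod 24).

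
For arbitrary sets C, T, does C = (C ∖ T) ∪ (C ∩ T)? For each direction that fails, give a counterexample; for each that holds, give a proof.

The two sets are equal.

(⟹) Let x ∈ C. Then either x ∈ C and x ∉ T; or x ∈ C ∩ T. In each case x ∈ (C ∖ T) ∪ (C ∩ T), so C ⊆ (C ∖ T) ∪ (C ∩ T).

(⟸) Let x ∈ (C ∖ T) ∪ (C ∩ T). Then either x ∈ C and x ∉ T; or x ∈ C ∩ T. In each case x ∈ C, so (C ∖ T) ∪ (C ∩ T) ⊆ C.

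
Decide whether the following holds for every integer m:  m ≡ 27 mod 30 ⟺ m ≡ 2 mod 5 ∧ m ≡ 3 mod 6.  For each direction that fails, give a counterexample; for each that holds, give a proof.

Both directions hold.

(→) Suppose m ≡ 27 (mod 30); write m = 30j + 27. Since 5 ∣ 30, reducing mod 5 gives m ≡ 27 ≡ 2 (mod 5); since 6 ∣ 30, reducing mod 6 gives m ≡ 27 ≡ 3 (mod 6).

(←) Conversely, if m ≡ 2 (mod 5) and m ≡ 3 (mod 6), then by the Chinese remainder theorem m ≡ 27 (mod 30). This is exactly m ≡ 27 (mod 30).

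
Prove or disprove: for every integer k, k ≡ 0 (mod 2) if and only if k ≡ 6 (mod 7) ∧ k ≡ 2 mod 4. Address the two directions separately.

(→) This fails: k = 0 gives 0 ≡ 0 (mod 2) but 0 ≡ 0 (mod 7), so the conjunction on the right does not hold.

(←) Conversely, if k ≡ 6 (mod 7) and k ≡ 2 (mod 4), then by the Chinese remainder theorem k ≡ 6 (mod 28). Since 6 ≡ 0 (mod 2) and 2 ∣ 28, we get k ≡ 0 (mod 2).

The forward direction fails; the converse holds.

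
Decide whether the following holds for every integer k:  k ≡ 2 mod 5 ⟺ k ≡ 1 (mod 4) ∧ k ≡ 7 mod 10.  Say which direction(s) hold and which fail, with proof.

Only the reverse direction holds.

[⇐] If k ≡ 1 (mod 4) and k ≡ 7 (mod 10), then by the Chinese remainder theorem k ≡ 17 (mod 20). Since 17 ≡ 2 (mod 5) and 5 ∣ 20, we get k ≡ 2 (mod 5).

[⇒] This fails: k = 2 gives 2 ≡ 2 (mod 5) but 2 ≡ 2 (mod 4), so the conjunction on the right does not hold.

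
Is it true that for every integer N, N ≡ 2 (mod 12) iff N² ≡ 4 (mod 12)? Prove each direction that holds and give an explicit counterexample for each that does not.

(⇒) Suppose N ≡ 2 (mod 12). Write N = 12j + 2. Then (12j + 2)² = 144j² + 48j + 4 = 12(12j² + 4j) + 4, so N² ≡ 4 (mod 12).

(⇐) This fails: take N = 4. Then 4² = 16 ≡ 4 (mod 12), yet 4 ≡ 4 (mod 12), not 2.

Only the forward implication holds.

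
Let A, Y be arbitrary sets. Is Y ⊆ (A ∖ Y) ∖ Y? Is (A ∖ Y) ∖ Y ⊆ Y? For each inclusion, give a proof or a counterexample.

Neither inclusion holds.

Forward inclusion. This inclusion fails. Take A = ∅, Y = {1}; then 1 ∈ Y but 1 ∉ (A ∖ Y) ∖ Y.

Reverse inclusion. This inclusion fails. Take A = {1}, Y = ∅; then 1 ∈ (A ∖ Y) ∖ Y but 1 ∉ Y.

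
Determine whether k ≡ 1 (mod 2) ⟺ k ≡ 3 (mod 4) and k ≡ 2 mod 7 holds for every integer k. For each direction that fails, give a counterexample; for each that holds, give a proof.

Not equivalent: only (⇐) holds.

Forward direction. This fails: k = 1 gives 1 ≡ 1 (mod 2) but 1 ≡ 1 (mod 4), so the conjunction on the right does not hold.

Converse. If k ≡ 3 (mod 4) and k ≡ 2 (mod 7), then by the Chinese remainder theorem k ≡ 23 (mod 28). Since 23 ≡ 1 (mod 2) and 2 ∣ 28, we get k ≡ 1 (mod 2).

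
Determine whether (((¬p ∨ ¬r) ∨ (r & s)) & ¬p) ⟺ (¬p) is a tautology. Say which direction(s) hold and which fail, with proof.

Equivalent; both directions hold.

Converse. Assume the antecedent. If r is true, the antecedent forces (r = T, s = F, p = F) or (r = T, s = T, p = F), and ((¬p ∨ ¬r) ∨ (r & s)) & ¬p holds there. If r is false, the antecedent forces (r = F, s = F, p = F) or (r = F, s = T, p = F), and ((¬p ∨ ¬r) ∨ (r & s)) & ¬p holds there. Either way ((¬p ∨ ¬r) ∨ (r & s)) & ¬p holds.

Forward direction. Assume the antecedent. If r is true, the antecedent forces (r = T, s = F, p = F) or (r = T, s = T, p = F), and ¬p holds there. If r is false, the antecedent forces (r = F, s = F, p = F) or (r = F, s = T, p = F), and ¬p holds there. Either way ¬p holds.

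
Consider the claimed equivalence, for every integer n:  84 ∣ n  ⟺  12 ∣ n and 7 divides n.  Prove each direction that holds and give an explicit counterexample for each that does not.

Equivalent; both directions hold.

(⟸) Suppose 12 ∣ n and 7 ∣ n. Any common multiple of 12 and 7 is a multiple of their lcm; here gcd(12, 7) = 1, so lcm(12, 7) = 12·7 = 84, so 84 ∣ n.

(⟹) If 84 ∣ n, write n = 84q. Since 84 = 7·12, n = 12·(7q), so 12 ∣ n; and since 84 = 12·7, n = 7·(12q), so 7 ∣ n.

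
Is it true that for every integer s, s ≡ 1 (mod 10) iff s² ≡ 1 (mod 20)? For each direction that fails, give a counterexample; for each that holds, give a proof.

Only the forward direction holds.

(→) Suppose s ≡ 1 (mod 10). Working modulo 20, s ∈ {1, 11}; for each such r, r² ≡ 1 (mod 20).

(←) This fails: take s = 9. Then 9² = 81 ≡ 1 (mod 20), yet 9 ≡ 9 (mod 10), not 1.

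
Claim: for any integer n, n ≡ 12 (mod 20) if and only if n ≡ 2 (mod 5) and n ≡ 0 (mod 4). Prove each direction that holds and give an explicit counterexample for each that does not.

(⇐) If n ≡ 2 (mod 5) and n ≡ 0 (mod 4), then by the Chinese remainder theorem n ≡ 12 (mod 20). This is exactly n ≡ 12 (mod 20).

(⇒) Suppose n ≡ 12 (mod 20); write n = 20j + 12. Since 5 ∣ 20, reducing mod 5 gives n ≡ 12 ≡ 2 (mod 5); since 4 ∣ 20, reducing mod 4 gives n ≡ 12 ≡ 0 (mod 4).

Both directions hold.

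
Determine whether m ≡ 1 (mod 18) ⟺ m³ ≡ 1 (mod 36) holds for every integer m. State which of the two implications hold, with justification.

[⇒] This fails: take m = 19. Then 19 ≡ 1 (mod 18), but 19³ = 6859 ≡ 19 (mod 36), not 1.

[⇐] This fails: take m = 13. Then 13³ = 2197 ≡ 1 (mod 36), yet 13 ≡ 13 (mod 18), not 1.

Neither implication holds.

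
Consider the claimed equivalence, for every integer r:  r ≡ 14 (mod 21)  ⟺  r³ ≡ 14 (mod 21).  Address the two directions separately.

Both directions hold.

(⇒) Suppose r ≡ 14 (mod 21). Write r = 21j + 14. Then (21j + 14)³ = 9261j³ + 18522j² + 12348j + 2744 = 21(441j³ + 882j² + 588j + 130) + 14, so r³ ≡ 14 (mod 21).

(⇐) Conversely, suppose r³ ≡ 14 (mod 21). The only residue r in {0, …, 20} with r³ ≡ 14 (mod 21) is r = 14, so r ≡ 14 (mod 21).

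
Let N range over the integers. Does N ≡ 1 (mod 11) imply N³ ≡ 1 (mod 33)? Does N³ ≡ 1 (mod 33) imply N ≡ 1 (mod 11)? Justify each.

(⟹) This fails: take N = 12. Then 12 ≡ 1 (mod 11), but 12³ = 1728 ≡ 12 (mod 33), not 1.

(⟸) Conversely, the residues r modulo 33 with r³ ≡ 1 (mod 33) are exactly {1}, and each is ≡ 1 (mod 11).

Only the reverse direction holds.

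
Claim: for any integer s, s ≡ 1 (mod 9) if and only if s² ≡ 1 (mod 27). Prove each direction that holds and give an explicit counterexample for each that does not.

(⇒) This fails: take s = 10. Then 10 ≡ 1 (mod 9), but 10² = 100 ≡ 19 (mod 27), not 1.

(⇐) This fails: take s = 26. Then 26² = 676 ≡ 1 (mod 27), yet 26 ≡ 8 (mod 9), not 1.

(⇒) fails and (⇐) fails.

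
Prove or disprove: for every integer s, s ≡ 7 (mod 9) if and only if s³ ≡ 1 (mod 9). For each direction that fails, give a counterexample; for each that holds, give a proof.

(⇒) Suppose s ≡ 7 (mod 9). Write s = 9j + 7. Then (9j + 7)³ = 729j³ + 1701j² + 1323j + 343 = 9(81j³ + 189j² + 147j + 38) + 1, so s³ ≡ 1 (mod 9).

(⇐) This fails: take s = 1. Then 1³ = 1 ≡ 1 (mod 9), yet 1 ≡ 1 (mod 9), not 7.

The forward direction holds; the converse fails.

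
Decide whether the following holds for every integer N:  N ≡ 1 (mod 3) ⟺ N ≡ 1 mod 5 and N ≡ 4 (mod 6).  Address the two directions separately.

Only the converse holds.

Converse. If N ≡ 1 (mod 5) and N ≡ 4 (mod 6), then by the Chinese remainder theorem N ≡ 16 (mod 30). Since 16 ≡ 1 (mod 3) and 3 ∣ 30, we get N ≡ 1 (mod 3).

Forward direction. This fails: N = 1 gives 1 ≡ 1 (mod 3) but 1 ≡ 1 (mod 6), so the conjunction on the right does not hold.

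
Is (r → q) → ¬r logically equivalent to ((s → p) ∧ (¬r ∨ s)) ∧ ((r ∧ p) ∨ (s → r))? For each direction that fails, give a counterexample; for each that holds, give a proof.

Neither implication holds.

[⇒] This fails. Under s = T, r = F, p = F, q = F, the left side is true but the right side is false.

[⇐] This fails. Under s = T, r = T, p = T, q = T, the left side is false but the right side is true.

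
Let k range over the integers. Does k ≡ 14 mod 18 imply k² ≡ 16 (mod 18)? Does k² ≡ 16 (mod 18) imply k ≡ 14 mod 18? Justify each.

The forward direction holds; the converse fails.

Forward direction. Suppose k ≡ 14 mod 18. Write k = 18j + 14. Then (18j + 14)² = 324j² + 504j + 196 = 18(18j² + 28j + 10) + 16, so k² ≡ 16 (mod 18).

Converse. This fails: take k = 4. Then 4² = 16 ≡ 16 (mod 18), yet 4 ≡ 4 (mod 18), not 14.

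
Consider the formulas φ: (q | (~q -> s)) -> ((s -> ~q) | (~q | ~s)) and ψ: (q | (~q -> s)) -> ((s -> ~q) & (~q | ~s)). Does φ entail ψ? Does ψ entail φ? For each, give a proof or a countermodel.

Equivalent; both directions hold.

(←) Assume the antecedent. If s is true, the antecedent forces (s = T, q = F), and the consequent holds there. If s is false, the consequent reduces to true regardless of the other variables. Either way the consequent holds.

(→) Assume the antecedent. If s is true, the antecedent forces (s = T, q = F), and the consequent holds there. If s is false, the consequent reduces to true regardless of the other variables. Either way the consequent holds.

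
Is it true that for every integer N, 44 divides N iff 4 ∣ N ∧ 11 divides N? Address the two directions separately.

The biconditional holds.

(⇒) If 44 ∣ N, write N = 44q. Since 44 = 11·4, N = 4·(11q), so 4 ∣ N; and since 44 = 4·11, N = 11·(4q), so 11 ∣ N.

(⇐) Suppose 4 ∣ N and 11 ∣ N. Any common multiple of 4 and 11 is a multiple of their lcm; here gcd(4, 11) = 1, so lcm(4, 11) = 4·11 = 44, so 44 ∣ N.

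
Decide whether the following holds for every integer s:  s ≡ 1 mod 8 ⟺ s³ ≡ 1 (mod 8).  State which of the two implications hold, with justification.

(⟹) Suppose s ≡ 1 mod 8. Write s = 8j + 1. Then (8j + 1)³ = 512j³ + 192j² + 24j + 1 = 8(64j³ + 24j² + 3j) + 1, so s³ ≡ 1 (mod 8).

(⟸) Conversely, suppose s³ ≡ 1 (mod 8). The only residue r in {0, …, 7} with r³ ≡ 1 (mod 8) is r = 1, so s ≡ 1 (mod 8).

Both implications hold.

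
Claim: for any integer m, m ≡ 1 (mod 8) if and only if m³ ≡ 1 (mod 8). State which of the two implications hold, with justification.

Both directions hold.

(⇒) Suppose m ≡ 1 (mod 8). Write m = 8j + 1. Then (8j + 1)³ = 512j³ + 192j² + 24j + 1 = 8(64j³ + 24j² + 3j) + 1, so m³ ≡ 1 (mod 8).

(⇐) Conversely, suppose m³ ≡ 1 (mod 8). The only residue r in {0, …, 7} with r³ ≡ 1 (mod 8) is r = 1, so m ≡ 1 (mod 8).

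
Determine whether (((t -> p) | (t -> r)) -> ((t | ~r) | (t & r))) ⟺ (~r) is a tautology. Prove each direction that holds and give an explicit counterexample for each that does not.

The forward direction fails; the converse holds.

(⇒) This fails. Under r = T, t = T, p = F, the left side is true but the right side is false.

(⇐) Assume the antecedent. If r is true, the antecedent cannot hold. If r is false, the consequent reduces to true regardless of the other variables. Either way the consequent holds.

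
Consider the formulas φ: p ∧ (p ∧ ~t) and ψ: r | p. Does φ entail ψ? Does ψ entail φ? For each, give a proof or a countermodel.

Forward direction. Assume the antecedent. If p is true, r | p reduces to true regardless of the other variables. If p is false, the antecedent cannot hold. Either way r | p holds.

Converse. This fails. Under p = T, t = T, r = F, the left side is false but the right side is true.

Not equivalent: only (⇒) holds.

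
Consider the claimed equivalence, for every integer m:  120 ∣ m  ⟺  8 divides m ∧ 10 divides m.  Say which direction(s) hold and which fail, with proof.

Not equivalent: only (⇒) holds.

(→) If 120 ∣ m, write m = 120q. Since 120 = 15·8, m = 8·(15q), so 8 ∣ m; and since 120 = 12·10, m = 10·(12q), so 10 ∣ m.

(←) This fails: take m = 40. Both 8 ∣ 40 and 10 ∣ 40, yet 40 is not a multiple of 120 (since 40 = 0·120 + 40), so 120 ∤ 40.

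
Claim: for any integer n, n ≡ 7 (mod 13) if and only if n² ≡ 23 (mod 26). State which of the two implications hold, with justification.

(→) This fails: take n = 20. Then 20 ≡ 7 (mod 13), but 20² = 400 ≡ 10 (mod 26), not 23.

(←) This fails: take n = 19. Then 19² = 361 ≡ 23 (mod 26), yet 19 ≡ 6 (mod 13), not 7.

Neither implication holds.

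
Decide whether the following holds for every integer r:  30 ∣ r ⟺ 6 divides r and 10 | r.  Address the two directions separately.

(→) If 30 ∣ r, write r = 30q. Since 30 = 5·6, r = 6·(5q), so 6 ∣ r; and since 30 = 3·10, r = 10·(3q), so 10 ∣ r.

(←) Suppose 6 ∣ r and 10 ∣ r. Any common multiple of 6 and 10 is a multiple of their lcm; here lcm(6, 10) = 6·10/gcd(6, 10) = 60/2 = 30, so 30 ∣ r.

Equivalent; both directions hold.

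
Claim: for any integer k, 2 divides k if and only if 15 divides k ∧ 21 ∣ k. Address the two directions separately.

Neither implication holds.

[⇒] This fails: take k = 2. Certainly 2 ∣ 2, but 15 ∤ 2.

[⇐] This fails: take k = 105. Both 15 ∣ 105 and 21 ∣ 105, yet 105 is not a multiple of 2 (since 105 = 52·2 + 1), so 2 ∤ 105.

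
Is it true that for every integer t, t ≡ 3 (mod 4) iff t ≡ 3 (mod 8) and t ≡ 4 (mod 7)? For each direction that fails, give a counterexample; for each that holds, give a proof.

(⇒) This fails: t = 3 gives 3 ≡ 3 (mod 4) but 3 ≡ 3 (mod 7), so the conjunction on the right does not hold.

(⇐) Conversely, if t ≡ 3 (mod 8) and t ≡ 4 (mod 7), then by the Chinese remainder theorem t ≡ 11 (mod 56). Since 11 ≡ 3 (mod 4) and 4 ∣ 56, we get t ≡ 3 (mod 4).

Not equivalent: only (⇐) holds.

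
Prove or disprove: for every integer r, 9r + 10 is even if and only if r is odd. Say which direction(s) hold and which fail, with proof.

Neither implication holds.

[⇒] This fails: r = 0 gives 9r + 10 = 10, which is even, but 0 is even, not odd.

[⇐] This also fails: r = 7 is odd, but 9r + 10 = 73 is odd, not even.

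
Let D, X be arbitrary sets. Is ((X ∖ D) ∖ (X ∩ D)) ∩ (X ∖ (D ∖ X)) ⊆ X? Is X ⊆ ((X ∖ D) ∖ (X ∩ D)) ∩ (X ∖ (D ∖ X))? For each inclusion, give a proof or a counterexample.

(⊆) holds; (⊇) fails.

(⟹) Let x ∈ ((X ∖ D) ∖ (X ∩ D)) ∩ (X ∖ (D ∖ X)). Then x ∈ X and x ∉ D, from which x ∈ X.

(⟸) This inclusion fails. Take D = {1}, X = {1}; then 1 ∈ X but 1 ∉ ((X ∖ D) ∖ (X ∩ D)) ∩ (X ∖ (D ∖ X)).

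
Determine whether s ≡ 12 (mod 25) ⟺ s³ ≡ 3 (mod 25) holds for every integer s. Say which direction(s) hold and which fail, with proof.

(⟹) Suppose s ≡ 12 (mod 25). Write s = 25j + 12. Then (25j + 12)³ = 15625j³ + 22500j² + 10800j + 1728 = 25(625j³ + 900j² + 432j + 69) + 3, so s³ ≡ 3 (mod 25).

(⟸) Conversely, suppose s³ ≡ 3 (mod 25). The only residue r in {0, …, 24} with r³ ≡ 3 (mod 25) is r = 12, so s ≡ 12 (mod 25).

Both implications hold.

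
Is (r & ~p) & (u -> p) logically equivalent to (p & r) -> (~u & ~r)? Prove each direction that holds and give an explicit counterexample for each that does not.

(⇒) holds; (⇐) fails.

Forward direction. Assume the antecedent. If u is true, the antecedent cannot hold. If u is false, the antecedent forces (u = F, p = F, r = T), and (p & r) -> (~u & ~r) holds there. Either way (p & r) -> (~u & ~r) holds.

Converse. This fails. Under u = F, p = F, r = F, the left side is false but the right side is true.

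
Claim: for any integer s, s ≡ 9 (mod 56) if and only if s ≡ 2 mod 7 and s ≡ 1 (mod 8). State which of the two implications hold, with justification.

(⟹) Suppose s ≡ 9 (mod 56); write s = 56j + 9. Since 7 ∣ 56, reducing mod 7 gives s ≡ 9 ≡ 2 (mod 7); since 8 ∣ 56, reducing mod 8 gives s ≡ 9 ≡ 1 (mod 8).

(⟸) Conversely, if s ≡ 2 (mod 7) and s ≡ 1 (mod 8), then by the Chinese remainder theorem s ≡ 9 (mod 56). This is exactly s ≡ 9 (mod 56).

Both directions hold; the statement is true.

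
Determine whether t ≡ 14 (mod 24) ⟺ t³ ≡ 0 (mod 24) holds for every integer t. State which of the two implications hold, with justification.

(→) This fails: take t = 14. Then 14 ≡ 14 (mod 24), but 14³ = 2744 ≡ 8 (mod 24), not 0.

(←) This fails: take t = 0. Then 0³ = 0 ≡ 0 (mod 24), yet 0 ≡ 0 (mod 24), not 14.

Both directions fail.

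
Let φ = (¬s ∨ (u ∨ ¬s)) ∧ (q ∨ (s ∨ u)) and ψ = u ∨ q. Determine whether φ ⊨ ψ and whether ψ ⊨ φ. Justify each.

Not equivalent: only (⇒) holds.

(←) This fails. Under s = T, u = F, q = T, the left side is false but the right side is true.

(→) Assume the antecedent. If u is true, u ∨ q reduces to true regardless of the other variables. If u is false, the antecedent forces (s = F, u = F, q = T), and u ∨ q holds there. Either way u ∨ q holds.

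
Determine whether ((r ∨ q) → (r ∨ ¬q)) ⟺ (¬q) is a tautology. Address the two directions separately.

Forward direction. This fails. Under r = T, q = T, the left side is true but the right side is false.

Converse. Assume the antecedent. If r is true, (r ∨ q) → (r ∨ ¬q) reduces to true regardless of the other variables. If r is false, the antecedent forces (r = F, q = F), and (r ∨ q) → (r ∨ ¬q) holds there. Either way (r ∨ q) → (r ∨ ¬q) holds.

The forward direction fails; the converse holds.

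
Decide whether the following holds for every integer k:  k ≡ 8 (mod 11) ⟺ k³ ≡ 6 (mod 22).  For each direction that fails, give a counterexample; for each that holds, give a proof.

Not equivalent: only (⇐) holds.

(⇒) This fails: take k = 19. Then 19 ≡ 8 (mod 11), but 19³ = 6859 ≡ 17 (mod 22), not 6.

(⇐) Conversely, the residues r modulo 22 with r³ ≡ 6 (mod 22) are exactly {8}, and each is ≡ 8 (mod 11).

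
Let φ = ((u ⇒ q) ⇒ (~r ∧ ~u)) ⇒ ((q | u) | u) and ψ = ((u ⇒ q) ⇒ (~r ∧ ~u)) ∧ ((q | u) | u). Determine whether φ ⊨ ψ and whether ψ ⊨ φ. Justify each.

(⟸) Assume the antecedent. If u is true, the consequent reduces to true regardless of the other variables. If u is false, the antecedent forces (u = F, q = T, r = F), and the consequent holds there. Either way the consequent holds.

(⟹) This fails. Under u = T, q = T, r = F, the left side is true but the right side is false.

Not equivalent: only (⇐) holds.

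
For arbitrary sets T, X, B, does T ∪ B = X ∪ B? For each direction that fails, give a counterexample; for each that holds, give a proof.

Both inclusions fail.

(⟹) This inclusion fails. Take T = {1}, X = ∅, B = ∅; then 1 ∈ T ∪ B but 1 ∉ X ∪ B.

(⟸) This inclusion fails. Take T = ∅, X = {1}, B = ∅; then 1 ∈ X ∪ B but 1 ∉ T ∪ B.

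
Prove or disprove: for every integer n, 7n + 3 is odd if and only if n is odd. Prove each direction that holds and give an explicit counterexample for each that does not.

Neither implication holds.

[⇒] This fails: n = 6 gives 7n + 3 = 45, which is odd, but 6 is even, not odd.

[⇐] This also fails: n = 5 is odd, but 7n + 3 = 38 is even, not odd.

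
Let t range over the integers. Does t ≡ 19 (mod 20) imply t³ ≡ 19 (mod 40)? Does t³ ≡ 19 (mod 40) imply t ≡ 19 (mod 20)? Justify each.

[⇒] This fails: take t = 39. Then 39 ≡ 19 (mod 20), but 39³ = 59319 ≡ 39 (mod 40), not 19.

[⇐] Conversely, the residues r modulo 40 with r³ ≡ 19 (mod 40) are exactly {19}, and each is ≡ 19 (mod 20).

Not equivalent: only (⇐) holds.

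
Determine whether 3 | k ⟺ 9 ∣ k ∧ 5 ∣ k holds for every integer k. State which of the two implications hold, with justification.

[⇐] Suppose 9 ∣ k and 5 ∣ k. Any common multiple of 9 and 5 is a multiple of their lcm; here gcd(9, 5) = 1, so lcm(9, 5) = 9·5 = 45, so 45 ∣ k. Since 3 ∣ 45, it follows that 3 ∣ k.

[⇒] This fails: take k = 3. Certainly 3 ∣ 3, but 9 ∤ 3.

The forward direction fails; the converse holds.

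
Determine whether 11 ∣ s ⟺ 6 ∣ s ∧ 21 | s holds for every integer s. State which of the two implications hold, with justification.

Neither direction holds.

[⇒] This fails: take s = 11. Certainly 11 ∣ 11, but 6 ∤ 11.

[⇐] This fails: take s = 42. Both 6 ∣ 42 and 21 ∣ 42, yet 42 is not a multiple of 11 (since 42 = 3·11 + 9), so 11 ∤ 42.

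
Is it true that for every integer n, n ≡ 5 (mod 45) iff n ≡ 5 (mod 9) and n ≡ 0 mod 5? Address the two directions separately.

Both implications hold.

(⟹) Suppose n ≡ 5 (mod 45); write n = 45j + 5. Since 9 ∣ 45, reducing mod 9 gives n ≡ 5 (mod 9); since 5 ∣ 45, reducing mod 5 gives n ≡ 5 ≡ 0 (mod 5).

(⟸) Conversely, if n ≡ 5 (mod 9) and n ≡ 0 (mod 5), then by the Chinese remainder theorem n ≡ 5 (mod 45). This is exactly n ≡ 5 (mod 45).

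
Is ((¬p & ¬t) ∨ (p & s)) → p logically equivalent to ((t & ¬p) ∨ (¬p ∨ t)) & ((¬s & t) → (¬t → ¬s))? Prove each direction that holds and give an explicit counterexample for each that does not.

[⇒] This fails. Under t = F, p = T, s = F, the left side is true but the right side is false.

[⇐] This fails. Under t = F, p = F, s = F, the left side is false but the right side is true.

Both directions fail.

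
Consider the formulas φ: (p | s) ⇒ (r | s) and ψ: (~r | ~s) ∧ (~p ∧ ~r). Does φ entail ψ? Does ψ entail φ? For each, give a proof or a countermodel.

[⇒] This fails. Under r = T, s = F, p = F, the left side is true but the right side is false.

[⇐] Assume the antecedent. If r is true, the antecedent cannot hold. If r is false, the antecedent forces (r = F, s = F, p = F) or (r = F, s = T, p = F), and (p | s) ⇒ (r | s) holds there. Either way (p | s) ⇒ (r | s) holds.

The forward direction fails; the converse holds.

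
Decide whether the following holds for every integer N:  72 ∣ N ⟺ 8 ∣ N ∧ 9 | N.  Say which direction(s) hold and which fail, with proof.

Both directions hold.

(⟹) If 72 ∣ N, write N = 72q. Since 72 = 9·8, N = 8·(9q), so 8 ∣ N; and since 72 = 8·9, N = 9·(8q), so 9 ∣ N.

(⟸) Suppose 8 ∣ N and 9 ∣ N. Any common multiple of 8 and 9 is a multiple of their lcm; here gcd(8, 9) = 1, so lcm(8, 9) = 8·9 = 72, so 72 ∣ N.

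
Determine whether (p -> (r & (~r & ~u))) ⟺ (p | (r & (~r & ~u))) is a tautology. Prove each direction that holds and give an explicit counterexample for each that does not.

(⇒) fails and (⇐) fails.

(→) This fails. Under p = F, r = F, u = F, the left side is true but the right side is false.

(←) This fails. Under p = T, r = F, u = F, the left side is false but the right side is true.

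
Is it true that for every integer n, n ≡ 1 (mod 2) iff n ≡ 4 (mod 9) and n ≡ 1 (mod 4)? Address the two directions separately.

(⇐) If n ≡ 4 (mod 9) and n ≡ 1 (mod 4), then by the Chinese remainder theorem n ≡ 13 (mod 36). Since 13 ≡ 1 (mod 2) and 2 ∣ 36, we get n ≡ 1 (mod 2).

(⇒) This fails: n = 1 gives 1 ≡ 1 (mod 2) but 1 ≡ 1 (mod 9), so the conjunction on the right does not hold.

The forward direction fails; the converse holds.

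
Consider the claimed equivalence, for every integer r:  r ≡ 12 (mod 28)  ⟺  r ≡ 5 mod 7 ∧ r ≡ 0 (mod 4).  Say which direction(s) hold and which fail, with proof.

(→) Suppose r ≡ 12 (mod 28); write r = 28j + 12. Since 7 ∣ 28, reducing mod 7 gives r ≡ 12 ≡ 5 (mod 7); since 4 ∣ 28, reducing mod 4 gives r ≡ 12 ≡ 0 (mod 4).

(←) Conversely, if r ≡ 5 (mod 7) and r ≡ 0 (mod 4), then by the Chinese remainder theorem r ≡ 12 (mod 28). This is exactly r ≡ 12 (mod 28).

Both directions hold.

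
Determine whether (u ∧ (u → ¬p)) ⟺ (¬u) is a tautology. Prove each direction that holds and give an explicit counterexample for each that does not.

(⇒) This fails. Under p = F, u = T, the left side is true but the right side is false.

(⇐) This fails. Under p = F, u = F, the left side is false but the right side is true.

Both directions fail.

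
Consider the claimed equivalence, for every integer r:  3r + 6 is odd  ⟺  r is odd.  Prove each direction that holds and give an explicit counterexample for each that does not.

Both directions hold.

Forward direction. Suppose 3r + 6 is odd. Since 3 is odd, 3r and r have the same parity, so 3r + 6 ≡ r + 6 (mod 2). As 6 is even, 3r + 6 is odd exactly when r is odd. Thus r is odd.

Converse. Suppose r is odd; write r = 2j + 1. Then 3r + 6 = 3·(2j + 1) + 6 = 2·3j + 9, which is odd.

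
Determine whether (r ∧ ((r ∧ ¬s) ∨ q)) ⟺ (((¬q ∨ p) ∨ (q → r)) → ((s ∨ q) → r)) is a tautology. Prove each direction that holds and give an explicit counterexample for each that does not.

Only the forward direction holds.

Converse. This fails. Under p = F, s = F, r = F, q = F, the left side is false but the right side is true.

Forward direction. Assume the antecedent. If r is true, the consequent reduces to true regardless of the other variables. If r is false, the antecedent cannot hold. Either way the consequent holds.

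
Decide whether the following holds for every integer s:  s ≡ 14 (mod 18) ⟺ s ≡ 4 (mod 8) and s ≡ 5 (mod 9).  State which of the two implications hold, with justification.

Not equivalent: only (⇐) holds.

(⇐) If s ≡ 4 (mod 8) and s ≡ 5 (mod 9), then by the Chinese remainder theorem s ≡ 68 (mod 72). Since 68 ≡ 14 (mod 18) and 18 ∣ 72, we get s ≡ 14 (mod 18).

(⇒) This fails: s = 32 gives 32 ≡ 14 (mod 18) but 32 ≡ 0 (mod 8), so the conjunction on the right does not hold.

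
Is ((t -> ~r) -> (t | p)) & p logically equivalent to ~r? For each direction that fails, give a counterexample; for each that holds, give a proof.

[⇒] This fails. Under t = F, p = T, r = T, the left side is true but the right side is false.

[⇐] This fails. Under t = F, p = F, r = F, the left side is false but the right side is true.

Both directions fail.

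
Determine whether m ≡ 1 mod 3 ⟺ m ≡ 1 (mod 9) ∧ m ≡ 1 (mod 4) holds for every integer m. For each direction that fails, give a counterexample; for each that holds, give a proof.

(⇒) fails; (⇐) holds.

(→) This fails: m = 34 gives 34 ≡ 1 (mod 3) but 34 ≡ 7 (mod 9), so the conjunction on the right does not hold.

(←) Conversely, if m ≡ 1 (mod 9) and m ≡ 1 (mod 4), then by the Chinese remainder theorem m ≡ 1 (mod 36). Since 1 ≡ 1 (mod 3) and 3 ∣ 36, we get m ≡ 1 (mod 3).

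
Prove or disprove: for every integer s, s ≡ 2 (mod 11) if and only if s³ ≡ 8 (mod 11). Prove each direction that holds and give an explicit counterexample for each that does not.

Both directions hold; the statement is true.

(←) For the converse, argue contrapositively. If s ≢ 2 (mod 11), then s is congruent to one of 0, 1, 3, 4, 5, 6, 7, 8, 9, 10 modulo 11, and these give s³ ≡ 0, 1, 5, 9, 4, 7, 2, 6, 3, 10 respectively — never 8.

(→) Suppose s ≡ 2 (mod 11). Write s = 11j + 2. Then (11j + 2)³ = 1331j³ + 726j² + 132j + 8 = 11(121j³ + 66j² + 12j) + 8, so s³ ≡ 8 (mod 11).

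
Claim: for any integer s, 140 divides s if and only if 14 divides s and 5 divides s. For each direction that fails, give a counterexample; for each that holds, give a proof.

Only the forward implication holds.

(⇒) If 140 ∣ s, write s = 140q. Since 140 = 10·14, s = 14·(10q), so 14 ∣ s; and since 140 = 28·5, s = 5·(28q), so 5 ∣ s.

(⇐) This fails: take s = 70. Both 14 ∣ 70 and 5 ∣ 70, yet 70 is not a multiple of 140 (since 70 = 0·140 + 70), so 140 ∤ 70.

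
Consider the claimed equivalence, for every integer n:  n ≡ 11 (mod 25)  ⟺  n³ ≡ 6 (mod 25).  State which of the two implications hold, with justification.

Both directions hold.

(←) Suppose n³ ≡ 6 (mod 25). The only residue r in {0, …, 24} with r³ ≡ 6 (mod 25) is r = 11, so n ≡ 11 (mod 25).

(→) Suppose n ≡ 11 (mod 25). Write n = 25j + 11. Then (25j + 11)³ = 15625j³ + 20625j² + 9075j + 1331 = 25(625j³ + 825j² + 363j + 53) + 6, so n³ ≡ 6 (mod 25).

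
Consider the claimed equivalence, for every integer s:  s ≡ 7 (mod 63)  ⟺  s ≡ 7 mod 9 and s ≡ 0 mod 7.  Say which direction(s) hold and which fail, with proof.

[⇒] Suppose s ≡ 7 (mod 63); write s = 63j + 7. Since 9 ∣ 63, reducing mod 9 gives s ≡ 7 (mod 9); since 7 ∣ 63, reducing mod 7 gives s ≡ 7 ≡ 0 (mod 7).

[⇐] Conversely, if s ≡ 7 (mod 9) and s ≡ 0 (mod 7), then by the Chinese remainder theorem s ≡ 7 (mod 63). This is exactly s ≡ 7 (mod 63).

The biconditional holds.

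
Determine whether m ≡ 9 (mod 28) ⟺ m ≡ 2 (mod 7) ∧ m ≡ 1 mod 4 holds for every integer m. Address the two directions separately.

Both directions hold; the statement is true.

(⇒) Suppose m ≡ 9 (mod 28); write m = 28j + 9. Since 7 ∣ 28, reducing mod 7 gives m ≡ 9 ≡ 2 (mod 7); since 4 ∣ 28, reducing mod 4 gives m ≡ 9 ≡ 1 (mod 4).

(⇐) Conversely, if m ≡ 2 (mod 7) and m ≡ 1 (mod 4), then by the Chinese remainder theorem m ≡ 9 (mod 28). This is exactly m ≡ 9 (mod 28).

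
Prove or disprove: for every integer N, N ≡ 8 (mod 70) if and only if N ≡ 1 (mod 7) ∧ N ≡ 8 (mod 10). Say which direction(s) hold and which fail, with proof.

Both implications hold.

(→) Suppose N ≡ 8 (mod 70); write N = 70j + 8. Since 7 ∣ 70, reducing mod 7 gives N ≡ 8 ≡ 1 (mod 7); since 10 ∣ 70, reducing mod 10 gives N ≡ 8 (mod 10).

(←) Conversely, if N ≡ 1 (mod 7) and N ≡ 8 (mod 10), then by the Chinese remainder theorem N ≡ 8 (mod 70). This is exactly N ≡ 8 (mod 70).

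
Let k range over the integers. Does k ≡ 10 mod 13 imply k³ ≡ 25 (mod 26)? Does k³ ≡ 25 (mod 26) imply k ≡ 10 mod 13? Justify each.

Forward direction. This fails: take k = 10. Then 10 ≡ 10 (mod 13), but 10³ = 1000 ≡ 12 (mod 26), not 25.

Converse. This fails: take k = 17. Then 17³ = 4913 ≡ 25 (mod 26), yet 17 ≡ 4 (mod 13), not 10.

Neither direction holds.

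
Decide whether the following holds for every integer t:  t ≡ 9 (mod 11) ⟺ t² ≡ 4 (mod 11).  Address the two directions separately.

The forward direction holds; the converse fails.

(→) Suppose t ≡ 9 (mod 11). Write t = 11j + 9. Then (11j + 9)² = 121j² + 198j + 81 = 11(11j² + 18j + 7) + 4, so t² ≡ 4 (mod 11).

(←) This fails: take t = 2. Then 2² = 4 ≡ 4 (mod 11), yet 2 ≡ 2 (mod 11), not 9.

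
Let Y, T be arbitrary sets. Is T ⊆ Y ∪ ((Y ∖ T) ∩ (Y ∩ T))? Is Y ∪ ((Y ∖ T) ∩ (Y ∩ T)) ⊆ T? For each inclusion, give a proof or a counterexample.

Neither inclusion holds.

(⊆) This inclusion fails. Take Y = ∅, T = {1}; then 1 ∈ T but 1 ∉ Y ∪ ((Y ∖ T) ∩ (Y ∩ T)).

(⊇) This inclusion fails. Take Y = {1}, T = ∅; then 1 ∈ Y ∪ ((Y ∖ T) ∩ (Y ∩ T)) but 1 ∉ T.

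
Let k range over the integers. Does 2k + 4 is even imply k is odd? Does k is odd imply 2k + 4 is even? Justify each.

(⇒) This fails: take k = 6. Then 2k + 4 = 16, which is even, yet k = 6 is even, not odd.

(⇐) Suppose k is odd. Since 2 is even, 2k is even for every k, so 2k + 4 has the same parity as 4, which is even. Hence 2k + 4 is even.

Only the reverse direction holds.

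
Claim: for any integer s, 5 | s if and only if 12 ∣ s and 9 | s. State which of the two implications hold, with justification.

[⇒] This fails: take s = 5. Certainly 5 ∣ 5, but 12 ∤ 5.

[⇐] This fails: take s = 36. Both 12 ∣ 36 and 9 ∣ 36, yet 36 is not a multiple of 5 (since 36 = 7·5 + 1), so 5 ∤ 36.

Neither direction holds.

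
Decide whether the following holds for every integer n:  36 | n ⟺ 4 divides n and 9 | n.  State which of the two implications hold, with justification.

(⟹) If 36 ∣ n, write n = 36q. Since 36 = 9·4, n = 4·(9q), so 4 ∣ n; and since 36 = 4·9, n = 9·(4q), so 9 ∣ n.

(⟸) Suppose 4 ∣ n and 9 ∣ n. Any common multiple of 4 and 9 is a multiple of their lcm; here gcd(4, 9) = 1, so lcm(4, 9) = 4·9 = 36, so 36 ∣ n.

The biconditional holds.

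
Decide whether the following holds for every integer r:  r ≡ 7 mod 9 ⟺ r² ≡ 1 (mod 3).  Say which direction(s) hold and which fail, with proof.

Not equivalent: only (⇒) holds.

(←) This fails: take r = 1. Then 1² = 1 ≡ 1 (mod 3), yet 1 ≡ 1 (mod 9), not 7.

(→) Suppose r ≡ 7 (mod 9). Then r² ≡ 7² = 49 (mod 9), and since 3 ∣ 9, also r² ≡ 1 (mod 3).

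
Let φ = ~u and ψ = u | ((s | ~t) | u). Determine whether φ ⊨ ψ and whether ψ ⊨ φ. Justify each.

[⇒] This fails. Under t = T, u = F, s = F, the left side is true but the right side is false.

[⇐] This fails. Under t = F, u = T, s = F, the left side is false but the right side is true.

Neither implication holds.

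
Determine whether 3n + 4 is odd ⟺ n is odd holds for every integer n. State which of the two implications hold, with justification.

Both implications hold.

(⟹) Suppose 3n + 4 is odd. Since 3 is odd, 3n and n have the same parity, so 3n + 4 ≡ n + 4 (mod 2). As 4 is even, 3n + 4 is odd exactly when n is odd. Thus n is odd.

(⟸) Conversely, suppose n is odd; write n = 2j + 1. Then 3n + 4 = 3·(2j + 1) + 4 = 2·3j + 7, which is odd.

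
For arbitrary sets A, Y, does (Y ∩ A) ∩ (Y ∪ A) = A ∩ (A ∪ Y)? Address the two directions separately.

(⊆) Let x ∈ (Y ∩ A) ∩ (Y ∪ A). Then x ∈ A ∩ Y, from which x ∈ A ∩ (A ∪ Y).

(⊇) This inclusion fails. Take A = {1}, Y = ∅; then 1 ∈ A ∩ (A ∪ Y) but 1 ∉ (Y ∩ A) ∩ (Y ∪ A).

The sets are not equal: only the forward inclusion holds.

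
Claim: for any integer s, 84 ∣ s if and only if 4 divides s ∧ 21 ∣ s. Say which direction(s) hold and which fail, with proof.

Both directions hold.

(⇐) Suppose 4 ∣ s and 21 ∣ s. Any common multiple of 4 and 21 is a multiple of their lcm; here gcd(4, 21) = 1, so lcm(4, 21) = 4·21 = 84, so 84 ∣ s.

(⇒) If 84 ∣ s, write s = 84q. Since 84 = 21·4, s = 4·(21q), so 4 ∣ s; and since 84 = 4·21, s = 21·(4q), so 21 ∣ s.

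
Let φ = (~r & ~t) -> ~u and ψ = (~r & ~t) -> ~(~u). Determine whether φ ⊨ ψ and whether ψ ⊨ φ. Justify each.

Neither direction holds.

(→) This fails. Under t = F, u = F, r = F, the left side is true but the right side is false.

(←) This fails. Under t = F, u = T, r = F, the left side is false but the right side is true.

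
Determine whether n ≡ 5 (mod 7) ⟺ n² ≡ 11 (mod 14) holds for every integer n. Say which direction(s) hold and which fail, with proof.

Both directions fail.

(→) This fails: take n = 12. Then 12 ≡ 5 (mod 7), but 12² = 144 ≡ 4 (mod 14), not 11.

(←) This fails: take n = 9. Then 9² = 81 ≡ 11 (mod 14), yet 9 ≡ 2 (mod 7), not 5.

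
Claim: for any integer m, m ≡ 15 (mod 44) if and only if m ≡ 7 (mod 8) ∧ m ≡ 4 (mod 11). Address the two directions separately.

The forward direction fails; the converse holds.

(⟹) This fails: m = 59 gives 59 ≡ 15 (mod 44) but 59 ≡ 3 (mod 8), so the conjunction on the right does not hold.

(⟸) Conversely, if m ≡ 7 (mod 8) and m ≡ 4 (mod 11), then by the Chinese remainder theorem m ≡ 15 (mod 88). Since 15 ≡ 15 (mod 44) and 44 ∣ 88, we get m ≡ 15 (mod 44).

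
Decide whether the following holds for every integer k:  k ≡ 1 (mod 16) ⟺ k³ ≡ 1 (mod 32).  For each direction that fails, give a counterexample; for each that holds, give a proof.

Only the converse holds.

(←) The residues r modulo 32 with r³ ≡ 1 (mod 32) are exactly {1}, and each is ≡ 1 (mod 16).

(→) This fails: take k = 17. Then 17 ≡ 1 (mod 16), but 17³ = 4913 ≡ 17 (mod 32), not 1.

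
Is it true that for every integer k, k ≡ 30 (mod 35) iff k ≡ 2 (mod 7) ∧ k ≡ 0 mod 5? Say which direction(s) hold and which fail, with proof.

Both directions hold; the statement is true.

(→) Suppose k ≡ 30 (mod 35); write k = 35j + 30. Since 7 ∣ 35, reducing mod 7 gives k ≡ 30 ≡ 2 (mod 7); since 5 ∣ 35, reducing mod 5 gives k ≡ 30 ≡ 0 (mod 5).

(←) Conversely, if k ≡ 2 (mod 7) and k ≡ 0 (mod 5), then by the Chinese remainder theorem k ≡ 30 (mod 35). This is exactly k ≡ 30 (mod 35).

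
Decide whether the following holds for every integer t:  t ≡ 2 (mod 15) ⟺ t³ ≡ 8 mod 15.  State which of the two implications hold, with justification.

The biconditional holds.

(⟸) Suppose t³ ≡ 8 (mod 15). The only residue r in {0, …, 14} with r³ ≡ 8 (mod 15) is r = 2, so t ≡ 2 (mod 15).

(⟹) Suppose t ≡ 2 (mod 15). Write t = 15j + 2. Then (15j + 2)³ = 3375j³ + 1350j² + 180j + 8 = 15(225j³ + 90j² + 12j) + 8, so t³ ≡ 8 (mod 15).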